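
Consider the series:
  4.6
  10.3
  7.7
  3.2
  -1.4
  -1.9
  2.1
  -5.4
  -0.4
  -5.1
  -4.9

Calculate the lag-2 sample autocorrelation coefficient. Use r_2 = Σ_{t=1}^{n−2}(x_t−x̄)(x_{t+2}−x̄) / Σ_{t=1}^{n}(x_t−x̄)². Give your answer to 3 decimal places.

Mean x̄ = (4.6 + 10.3 + 7.7 + 3.2 − 1.4 − 1.9 + 2.1 − 5.4 − 0.4 − 5.1 − 4.9)/11 = 0.8000
Numerator Σ_{t=1}^{9}(x_t−x̄)(x_{t+2}−x̄) = 83.1000
Denominator Σ(x_t−x̄)² = 279.0600
r_2 = 83.1000 / 279.0600 = 0.298

0.298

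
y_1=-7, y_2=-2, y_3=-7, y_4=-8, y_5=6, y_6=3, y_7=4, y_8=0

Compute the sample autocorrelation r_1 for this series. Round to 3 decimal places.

Mean ȳ = (-7 − 2 − 7 − 8 + 6 + 3 + 4 + 0)/8 = -1.3750
Deviations from mean: -5.6250, -0.6250, -5.6250, -6.6250, 7.3750, 4.3750, 5.3750, 1.3750
Numerator Σ_{t=1}^{7}(y_t−ȳ)(y_{t+1}−ȳ) = 58.6094
Denominator Σ(y_t−ȳ)² = 211.8750
r_1 = 58.6094 / 211.8750 = 0.277

0.277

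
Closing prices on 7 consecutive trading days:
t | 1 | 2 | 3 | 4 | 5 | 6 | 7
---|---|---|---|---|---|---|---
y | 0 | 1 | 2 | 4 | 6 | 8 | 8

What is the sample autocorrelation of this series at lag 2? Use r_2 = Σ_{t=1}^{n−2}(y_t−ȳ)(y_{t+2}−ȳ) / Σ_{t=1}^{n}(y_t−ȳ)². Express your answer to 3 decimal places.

0.184

Mean ȳ = (0 + 1 + 2 + 4 + 6 + 8 + 8)/7 = 4.1429
Numerator Σ_{t=1}^{5}(y_t−ȳ)(y_{t+2}−ȳ) = 11.9592
Denominator Σ(y_t−ȳ)² = 64.8571
r_2 = 11.9592 / 64.8571 = 0.184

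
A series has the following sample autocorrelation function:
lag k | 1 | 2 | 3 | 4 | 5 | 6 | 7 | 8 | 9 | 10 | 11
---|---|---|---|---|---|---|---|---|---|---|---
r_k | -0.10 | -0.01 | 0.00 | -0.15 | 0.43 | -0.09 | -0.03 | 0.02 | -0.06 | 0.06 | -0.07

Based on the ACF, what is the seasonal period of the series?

5

The largest autocorrelation is r_5 = 0.43; the remaining lags stay at or below 0.06.
The dominant spike at lag 5 indicates a seasonal period of 5.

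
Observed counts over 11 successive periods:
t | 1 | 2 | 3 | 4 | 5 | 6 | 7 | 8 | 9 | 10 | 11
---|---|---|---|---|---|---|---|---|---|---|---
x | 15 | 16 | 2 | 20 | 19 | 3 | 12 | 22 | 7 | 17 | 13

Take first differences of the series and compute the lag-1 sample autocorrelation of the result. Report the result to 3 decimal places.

First differences Δx: 1, -14, 18, -1, -16, 9, 10, -15, 10, -4
Mean of differences = -0.2000
Numerator Σ(Δx_t−Δx̄)(Δx_{t+1}−Δx̄) = -661.8400
Denominator Σ(Δx_t−Δx̄)² = 1299.6000
r_1(Δx) = -661.8400 / 1299.6000 = -0.509

-0.509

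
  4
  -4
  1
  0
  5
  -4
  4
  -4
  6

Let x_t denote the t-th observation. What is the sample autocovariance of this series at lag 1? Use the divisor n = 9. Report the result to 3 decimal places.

Mean x̄ = (4 − 4 + 1 + 0 + 5 − 4 + 4 − 4 + 6)/9 = 0.8889
Σ_{t=1}^{8}(x_t−x̄)(x_{t+1}−x̄) = -95.0123
γ_1 = -95.0123 / 9 = -10.557

-10.557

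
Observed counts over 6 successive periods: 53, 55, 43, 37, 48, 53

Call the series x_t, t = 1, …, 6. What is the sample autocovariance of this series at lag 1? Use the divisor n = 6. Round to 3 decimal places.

Mean x̄ = (53 + 55 + 43 + 37 + 48 + 53)/6 = 48.1667
Deviations: 4.8333, 6.8333, -5.1667, -11.1667, -0.1667, 4.8333
Σ_{t=1}^{5}(x_t−x̄)(x_{t+1}−x̄) = 56.4722
γ_1 = 56.4722 / 6 = 9.412

9.412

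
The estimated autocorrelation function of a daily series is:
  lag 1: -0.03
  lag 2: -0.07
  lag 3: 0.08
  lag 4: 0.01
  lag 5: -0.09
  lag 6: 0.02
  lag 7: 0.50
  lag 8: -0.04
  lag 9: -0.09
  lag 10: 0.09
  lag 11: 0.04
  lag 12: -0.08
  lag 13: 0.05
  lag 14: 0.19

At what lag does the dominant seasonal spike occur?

7

The largest autocorrelation is r_7 = 0.50, with a weaker echo at lag 14 (0.19); the remaining lags stay at or below 0.09.
The dominant spike at lag 7 indicates a seasonal period of 7.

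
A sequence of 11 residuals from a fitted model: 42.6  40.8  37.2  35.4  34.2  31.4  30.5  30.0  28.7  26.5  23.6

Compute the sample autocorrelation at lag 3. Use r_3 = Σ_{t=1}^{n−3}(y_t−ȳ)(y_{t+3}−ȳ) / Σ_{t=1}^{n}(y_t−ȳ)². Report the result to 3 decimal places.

Mean ȳ = (42.6 + 40.8 + 37.2 + 35.4 + 34.2 + 31.4 + 30.5 + 30.0 + 28.7 + 26.5 + 23.6)/11 = 32.8091
Numerator Σ_{t=1}^{8}(y_t−ȳ)(y_{t+3}−ȳ) = 66.6325
Denominator Σ(y_t−ȳ)² = 344.3491
r_3 = 66.6325 / 344.3491 = 0.194

0.194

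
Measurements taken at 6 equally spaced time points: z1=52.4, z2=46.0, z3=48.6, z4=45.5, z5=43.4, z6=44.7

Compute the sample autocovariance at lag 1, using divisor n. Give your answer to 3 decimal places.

Mean z̄ = (52.4 + 46.0 + 48.6 + 45.5 + 43.4 + 44.7)/6 = 46.7667
Deviations: 5.6333, -0.7667, 1.8333, -1.2667, -3.3667, -2.0667
Σ_{t=1}^{5}(z_t−z̄)(z_{t+1}−z̄) = 3.1756
γ_1 = 3.1756 / 6 = 0.529

0.529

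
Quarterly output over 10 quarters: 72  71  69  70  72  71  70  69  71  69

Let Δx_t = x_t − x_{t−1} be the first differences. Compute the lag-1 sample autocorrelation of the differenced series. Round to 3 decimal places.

First differences Δx: -1, -2, 1, 2, -1, -1, -1, 2, -2
Mean of differences = -0.3333
Numerator Σ(Δx_t−Δx̄)(Δx_{t+1}−Δx̄) = -4.1111
Denominator Σ(Δx_t−Δx̄)² = 20.0000
r_1(Δx) = -4.1111 / 20.0000 = -0.206

-0.206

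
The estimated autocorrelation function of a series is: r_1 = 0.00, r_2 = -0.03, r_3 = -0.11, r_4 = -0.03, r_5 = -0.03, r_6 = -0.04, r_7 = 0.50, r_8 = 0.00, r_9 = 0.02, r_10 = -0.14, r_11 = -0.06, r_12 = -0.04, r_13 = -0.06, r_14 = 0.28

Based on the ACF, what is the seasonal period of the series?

The largest autocorrelation is r_7 = 0.50, with a weaker echo at lag 14 (0.28); the remaining lags stay at or below 0.02.
The dominant spike at lag 7 indicates a seasonal period of 7.

7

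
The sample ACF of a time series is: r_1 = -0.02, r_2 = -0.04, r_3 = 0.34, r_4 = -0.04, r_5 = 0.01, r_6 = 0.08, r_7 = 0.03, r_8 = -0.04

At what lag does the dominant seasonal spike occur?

The largest autocorrelation is r_3 = 0.34; the remaining lags stay at or below 0.08.
The dominant spike at lag 3 indicates a seasonal period of 3.

3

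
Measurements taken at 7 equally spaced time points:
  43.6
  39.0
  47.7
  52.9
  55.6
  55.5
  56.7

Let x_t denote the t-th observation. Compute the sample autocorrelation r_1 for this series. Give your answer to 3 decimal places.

Mean x̄ = (43.6 + 39.0 + 47.7 + 52.9 + 55.6 + 55.5 + 56.7)/7 = 50.1429
Deviations from mean: -6.5429, -11.1429, -2.4429, 2.7571, 5.4571, 5.3571, 6.5571
Σ(x_t−x̄)(x_{t+1}−x̄) = (72.9061) + (27.2204) + (-6.7353) + (15.0461) + (29.2347) + (35.1276) = 172.7996
Denominator Σ(x_t−x̄)² = 282.0171
r_1 = 172.7996 / 282.0171 = 0.613

0.613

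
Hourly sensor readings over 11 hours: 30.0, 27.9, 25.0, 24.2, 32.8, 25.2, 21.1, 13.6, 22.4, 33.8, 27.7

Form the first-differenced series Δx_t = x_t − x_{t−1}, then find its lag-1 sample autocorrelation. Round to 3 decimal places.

-0.078

First differences Δx: -2.1, -2.9, -0.8, 8.6, -7.6, -4.1, -7.5, 8.8, 11.4, -6.1
Mean of differences = -0.2300
Numerator Σ(Δx_t−Δx̄)(Δx_{t+1}−Δx̄) = -35.8359
Denominator Σ(Δx_t−Δx̄)² = 462.3210
r_1(Δx) = -35.8359 / 462.3210 = -0.078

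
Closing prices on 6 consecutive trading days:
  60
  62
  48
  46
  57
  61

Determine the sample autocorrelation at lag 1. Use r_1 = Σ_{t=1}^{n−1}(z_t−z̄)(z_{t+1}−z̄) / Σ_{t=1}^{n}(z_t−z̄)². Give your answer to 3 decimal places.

0.196

Mean z̄ = (60 + 62 + 48 + 46 + 57 + 61)/6 = 55.6667
Deviations from mean: 4.3333, 6.3333, -7.6667, -9.6667, 1.3333, 5.3333
Σ(z_t−z̄)(z_{t+1}−z̄) = (27.4444) + (-48.5556) + (74.1111) + (-12.8889) + (7.1111) = 47.2222
Denominator Σ(z_t−z̄)² = 241.3333
r_1 = 47.2222 / 241.3333 = 0.196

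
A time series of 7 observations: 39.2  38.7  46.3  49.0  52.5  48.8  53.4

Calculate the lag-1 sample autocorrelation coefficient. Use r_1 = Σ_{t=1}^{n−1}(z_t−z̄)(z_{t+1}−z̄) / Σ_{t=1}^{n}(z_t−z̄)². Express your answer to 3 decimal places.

Mean z̄ = (39.2 + 38.7 + 46.3 + 49.0 + 52.5 + 48.8 + 53.4)/7 = 46.8429
Deviations from mean: -7.6429, -8.1429, -0.5429, 2.1571, 5.6571, 1.9571, 6.5571
Σ(z_t−z̄)(z_{t+1}−z̄) = (62.2347) + (4.4204) + (-1.1710) + (12.2033) + (11.0718) + (12.8333) = 101.5924
Denominator Σ(z_t−z̄)² = 208.4971
r_1 = 101.5924 / 208.4971 = 0.487

0.487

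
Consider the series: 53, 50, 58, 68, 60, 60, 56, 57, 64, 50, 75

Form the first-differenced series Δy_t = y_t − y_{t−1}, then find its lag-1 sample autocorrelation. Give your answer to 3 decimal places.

First differences Δy: -3, 8, 10, -8, 0, -4, 1, 7, -14, 25
Mean of differences = 2.2000
Numerator Σ(Δy_t−Δȳ)(Δy_{t+1}−Δȳ) = -473.8400
Denominator Σ(Δy_t−Δȳ)² = 1075.6000
r_1(Δy) = -473.8400 / 1075.6000 = -0.441

-0.441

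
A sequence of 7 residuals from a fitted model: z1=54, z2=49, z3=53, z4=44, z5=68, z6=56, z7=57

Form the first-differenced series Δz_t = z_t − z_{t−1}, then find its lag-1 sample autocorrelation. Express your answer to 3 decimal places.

First differences Δz: -5, 4, -9, 24, -12, 1
Mean of differences = 0.5000
Numerator Σ(Δz_t−Δz̄)(Δz_{t+1}−Δz̄) = -575.7500
Denominator Σ(Δz_t−Δz̄)² = 841.5000
r_1(Δz) = -575.7500 / 841.5000 = -0.684

-0.684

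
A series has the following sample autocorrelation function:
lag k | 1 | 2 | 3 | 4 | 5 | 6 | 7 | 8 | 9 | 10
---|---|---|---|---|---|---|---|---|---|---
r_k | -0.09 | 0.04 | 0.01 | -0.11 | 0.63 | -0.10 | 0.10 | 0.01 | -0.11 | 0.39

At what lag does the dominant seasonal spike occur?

The largest autocorrelation is r_5 = 0.63, with a weaker echo at lag 10 (0.39); the remaining lags stay at or below 0.10.
The dominant spike at lag 5 indicates a seasonal period of 5.

5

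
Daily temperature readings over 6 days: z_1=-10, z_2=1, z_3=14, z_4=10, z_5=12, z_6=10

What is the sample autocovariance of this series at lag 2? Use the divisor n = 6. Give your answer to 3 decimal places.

Mean z̄ = (-10 + 1 + 14 + 10 + 12 + 10)/6 = 6.1667
Deviations: -16.1667, -5.1667, 7.8333, 3.8333, 5.8333, 3.8333
Σ_{t=1}^{4}(z_t−z̄)(z_{t+2}−z̄) = -86.0556
γ_2 = -86.0556 / 6 = -14.343

-14.343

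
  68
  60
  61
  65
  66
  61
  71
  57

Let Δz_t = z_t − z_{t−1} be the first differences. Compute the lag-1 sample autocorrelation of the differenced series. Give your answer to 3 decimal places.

First differences Δz: -8, 1, 4, 1, -5, 10, -14
Mean of differences = -1.5714
Numerator Σ(Δz_t−Δz̄)(Δz_{t+1}−Δz̄) = -180.1837
Denominator Σ(Δz_t−Δz̄)² = 385.7143
r_1(Δz) = -180.1837 / 385.7143 = -0.467

-0.467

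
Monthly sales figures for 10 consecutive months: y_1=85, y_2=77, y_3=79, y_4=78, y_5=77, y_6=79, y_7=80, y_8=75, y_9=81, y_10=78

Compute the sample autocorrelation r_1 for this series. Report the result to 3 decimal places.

-0.368

Mean ȳ = (85 + 77 + 79 + 78 + 77 + 79 + 80 + 75 + 81 + 78)/10 = 78.9000
Numerator Σ_{t=1}^{9}(y_t−ȳ)(y_{t+1}−ȳ) = -24.6100
Denominator Σ(y_t−ȳ)² = 66.9000
r_1 = -24.6100 / 66.9000 = -0.368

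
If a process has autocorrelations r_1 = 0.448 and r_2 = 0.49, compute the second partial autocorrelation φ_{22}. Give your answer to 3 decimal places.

φ_{22} = (r_2 − r_1²) / (1 − r_1²)
r_1² = (0.448)² = 0.200704
Numerator = 0.49 − 0.2007 = 0.2893; denominator = 1 − 0.2007 = 0.7993
φ_{22} = 0.2893 / 0.7993 = 0.362

0.362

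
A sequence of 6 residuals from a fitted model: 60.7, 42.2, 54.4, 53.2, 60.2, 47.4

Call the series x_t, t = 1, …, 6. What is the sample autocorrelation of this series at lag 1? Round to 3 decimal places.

-0.524

Mean x̄ = (60.7 + 42.2 + 54.4 + 53.2 + 60.2 + 47.4)/6 = 53.0167
Deviations from mean: 7.6833, -10.8167, 1.3833, 0.1833, 7.1833, -5.6167
Numerator Σ_{t=1}^{5}(x_t−x̄)(x_{t+1}−x̄) = -136.8469
Denominator Σ(x_t−x̄)² = 261.1283
r_1 = -136.8469 / 261.1283 = -0.524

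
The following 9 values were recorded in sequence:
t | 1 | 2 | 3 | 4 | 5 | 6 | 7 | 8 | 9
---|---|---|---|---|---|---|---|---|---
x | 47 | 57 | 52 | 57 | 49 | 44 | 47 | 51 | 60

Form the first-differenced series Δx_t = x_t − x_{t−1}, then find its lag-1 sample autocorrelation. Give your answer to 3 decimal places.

-0.108

First differences Δx: 10, -5, 5, -8, -5, 3, 4, 9
Mean of differences = 1.6250
Numerator Σ(Δx_t−Δx̄)(Δx_{t+1}−Δx̄) = -34.8906
Denominator Σ(Δx_t−Δx̄)² = 323.8750
r_1(Δx) = -34.8906 / 323.8750 = -0.108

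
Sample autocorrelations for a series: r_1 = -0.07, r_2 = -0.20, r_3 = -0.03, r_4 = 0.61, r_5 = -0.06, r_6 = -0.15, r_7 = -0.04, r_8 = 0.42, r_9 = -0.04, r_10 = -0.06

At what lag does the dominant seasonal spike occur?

4

The largest autocorrelation is r_4 = 0.61, with a weaker echo at lag 8 (0.42); the remaining lags stay at or below -0.03.
The dominant spike at lag 4 indicates a seasonal period of 4.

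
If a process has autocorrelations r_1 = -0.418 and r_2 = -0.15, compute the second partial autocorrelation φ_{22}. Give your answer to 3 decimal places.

-0.393

φ_{22} = (r_2 − r_1²) / (1 − r_1²)
r_1² = (-0.418)² = 0.174724
Numerator = -0.15 − 0.1747 = -0.3247; denominator = 1 − 0.1747 = 0.8253
φ_{22} = -0.3247 / 0.8253 = -0.393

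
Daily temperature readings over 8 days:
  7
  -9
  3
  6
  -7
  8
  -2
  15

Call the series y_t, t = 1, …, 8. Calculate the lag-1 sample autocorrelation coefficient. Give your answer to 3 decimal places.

-0.477

Mean ȳ = (7 − 9 + 3 + 6 − 7 + 8 − 2 + 15)/8 = 2.6250
Deviations from mean: 4.3750, -11.6250, 0.3750, 3.3750, -9.6250, 5.3750, -4.6250, 12.3750
Σ(y_t−ȳ)(y_{t+1}−ȳ) = (-50.8594) + (-4.3594) + (1.2656) + (-32.4844) + (-51.7344) + (-24.8594) + (-57.2344) = -220.2656
Denominator Σ(y_t−ȳ)² = 461.8750
r_1 = -220.2656 / 461.8750 = -0.477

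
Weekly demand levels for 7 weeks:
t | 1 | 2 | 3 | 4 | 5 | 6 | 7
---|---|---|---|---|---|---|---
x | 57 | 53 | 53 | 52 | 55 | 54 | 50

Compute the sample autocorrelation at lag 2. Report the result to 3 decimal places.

-0.262

Mean x̄ = (57 + 53 + 53 + 52 + 55 + 54 + 50)/7 = 53.4286
Σ(x_t−x̄)(x_{t+2}−x̄) = (-1.5306) + (0.6122) + (-0.6735) + (-0.8163) + (-5.3878) = -7.7959
Denominator Σ(x_t−x̄)² = 29.7143
r_2 = -7.7959 / 29.7143 = -0.262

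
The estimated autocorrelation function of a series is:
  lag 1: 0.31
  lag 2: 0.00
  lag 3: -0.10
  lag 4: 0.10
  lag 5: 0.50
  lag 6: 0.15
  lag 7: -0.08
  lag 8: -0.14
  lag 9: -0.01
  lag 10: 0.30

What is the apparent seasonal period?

5

The largest autocorrelation is r_5 = 0.50; the remaining lags stay at or below 0.31. The elevated value at lag 1 (0.31), dropping to 0.00 at lag 2, reflects decaying short-term dependence rather than seasonality.
The dominant spike at lag 5 indicates a seasonal period of 5.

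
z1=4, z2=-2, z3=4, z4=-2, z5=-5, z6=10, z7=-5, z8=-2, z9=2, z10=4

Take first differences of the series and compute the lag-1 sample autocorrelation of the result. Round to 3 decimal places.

-0.586

First differences Δz: -6, 6, -6, -3, 15, -15, 3, 4, 2
Mean of differences = 0.0000
Numerator Σ(Δz_t−Δz̄)(Δz_{t+1}−Δz̄) = -349.0000
Denominator Σ(Δz_t−Δz̄)² = 596.0000
r_1(Δz) = -349.0000 / 596.0000 = -0.586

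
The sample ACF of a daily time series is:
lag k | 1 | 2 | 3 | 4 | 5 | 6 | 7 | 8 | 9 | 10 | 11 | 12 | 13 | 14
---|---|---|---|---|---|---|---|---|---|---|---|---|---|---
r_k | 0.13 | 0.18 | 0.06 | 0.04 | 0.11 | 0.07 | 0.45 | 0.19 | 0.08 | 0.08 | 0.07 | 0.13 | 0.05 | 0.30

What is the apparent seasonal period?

The largest autocorrelation is r_7 = 0.45, with a weaker echo at lag 14 (0.30); the remaining lags stay at or below 0.19.
The dominant spike at lag 7 indicates a seasonal period of 7.

7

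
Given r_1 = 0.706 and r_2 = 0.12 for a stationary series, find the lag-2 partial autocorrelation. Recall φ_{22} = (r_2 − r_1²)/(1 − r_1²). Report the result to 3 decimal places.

φ_{22} = (r_2 − r_1²) / (1 − r_1²)
r_1² = (0.706)² = 0.498436
Numerator = 0.12 − 0.4984 = -0.3784; denominator = 1 − 0.4984 = 0.5016
φ_{22} = -0.3784 / 0.5016 = -0.755

-0.755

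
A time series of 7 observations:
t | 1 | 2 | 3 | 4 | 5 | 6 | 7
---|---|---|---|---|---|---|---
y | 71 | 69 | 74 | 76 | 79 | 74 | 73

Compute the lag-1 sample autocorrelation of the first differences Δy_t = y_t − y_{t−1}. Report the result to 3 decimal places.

-0.086

First differences Δy: -2, 5, 2, 3, -5, -1
Mean of differences = 0.3333
Numerator Σ(Δy_t−Δȳ)(Δy_{t+1}−Δȳ) = -5.7778
Denominator Σ(Δy_t−Δȳ)² = 67.3333
r_1(Δy) = -5.7778 / 67.3333 = -0.086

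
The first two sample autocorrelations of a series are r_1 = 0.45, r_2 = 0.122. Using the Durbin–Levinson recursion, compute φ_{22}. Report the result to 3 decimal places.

φ_{22} = (r_2 − r_1²) / (1 − r_1²)
r_1² = (0.45)² = 0.2025
Numerator = 0.122 − 0.2025 = -0.0805; denominator = 1 − 0.2025 = 0.7975
φ_{22} = -0.0805 / 0.7975 = -0.101

-0.101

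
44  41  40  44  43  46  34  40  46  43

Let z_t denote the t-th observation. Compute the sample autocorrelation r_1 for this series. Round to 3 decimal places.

-0.155

Mean z̄ = (44 + 41 + 40 + 44 + 43 + 46 + 34 + 40 + 46 + 43)/10 = 42.1000
Numerator Σ_{t=1}^{9}(z_t−z̄)(z_{t+1}−z̄) = -17.8100
Denominator Σ(z_t−z̄)² = 114.9000
r_1 = -17.8100 / 114.9000 = -0.155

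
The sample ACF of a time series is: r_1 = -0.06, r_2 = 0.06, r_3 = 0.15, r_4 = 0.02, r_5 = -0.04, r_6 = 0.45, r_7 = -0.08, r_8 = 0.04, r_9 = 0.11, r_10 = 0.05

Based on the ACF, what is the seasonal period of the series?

The largest autocorrelation is r_6 = 0.45; the remaining lags stay at or below 0.15.
The dominant spike at lag 6 indicates a seasonal period of 6.

6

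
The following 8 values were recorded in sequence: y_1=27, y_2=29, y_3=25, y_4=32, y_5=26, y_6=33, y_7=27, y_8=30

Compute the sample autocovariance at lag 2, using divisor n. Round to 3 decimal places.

Mean ȳ = (27 + 29 + 25 + 32 + 26 + 33 + 27 + 30)/8 = 28.6250
Σ_{t=1}^{6}(y_t−ȳ)(y_{t+2}−ȳ) = 41.7188
γ_2 = 41.7188 / 8 = 5.215

5.215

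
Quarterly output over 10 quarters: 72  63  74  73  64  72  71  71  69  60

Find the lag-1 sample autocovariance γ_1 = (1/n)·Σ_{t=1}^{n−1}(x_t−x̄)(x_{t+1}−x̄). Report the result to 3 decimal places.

-5.251

Mean x̄ = (72 + 63 + 74 + 73 + 64 + 72 + 71 + 71 + 69 + 60)/10 = 68.9000
Σ_{t=1}^{9}(x_t−x̄)(x_{t+1}−x̄) = -52.5100
γ_1 = -52.5100 / 10 = -5.251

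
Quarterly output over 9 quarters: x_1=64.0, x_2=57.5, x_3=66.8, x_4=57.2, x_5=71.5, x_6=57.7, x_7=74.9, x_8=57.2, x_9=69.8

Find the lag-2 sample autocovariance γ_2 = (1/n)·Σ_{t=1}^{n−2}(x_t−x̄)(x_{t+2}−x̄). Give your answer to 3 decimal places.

Mean x̄ = (64.0 + 57.5 + 66.8 + 57.2 + 71.5 + 57.7 + 74.9 + 57.2 + 69.8)/9 = 64.0667
Σ_{t=1}^{7}(x_t−x̄)(x_{t+2}−x̄) = 295.3011
γ_2 = 295.3011 / 9 = 32.811

32.811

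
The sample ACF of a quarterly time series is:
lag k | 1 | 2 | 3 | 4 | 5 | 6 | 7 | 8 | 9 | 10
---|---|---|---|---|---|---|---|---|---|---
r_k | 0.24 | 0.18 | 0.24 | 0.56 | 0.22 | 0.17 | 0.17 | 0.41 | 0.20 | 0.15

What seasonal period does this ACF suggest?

The largest autocorrelation is r_4 = 0.56, with a weaker echo at lag 8 (0.41); the remaining lags stay at or below 0.24. The elevated value at lag 1 (0.24), dropping to 0.18 at lag 2, reflects decaying short-term dependence rather than seasonality.
The dominant spike at lag 4 indicates a seasonal period of 4.

4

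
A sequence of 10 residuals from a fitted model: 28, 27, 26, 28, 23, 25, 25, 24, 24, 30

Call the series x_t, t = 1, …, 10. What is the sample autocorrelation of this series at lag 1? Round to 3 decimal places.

Mean x̄ = (28 + 27 + 26 + 28 + 23 + 25 + 25 + 24 + 24 + 30)/10 = 26.0000
Numerator Σ_{t=1}^{9}(x_t−x̄)(x_{t+1}−x̄) = -2.0000
Denominator Σ(x_t−x̄)² = 44.0000
r_1 = -2.0000 / 44.0000 = -0.045

-0.045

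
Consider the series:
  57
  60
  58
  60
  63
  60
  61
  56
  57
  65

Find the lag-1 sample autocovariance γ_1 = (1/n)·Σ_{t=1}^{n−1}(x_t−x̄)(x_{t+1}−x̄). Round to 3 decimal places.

Mean x̄ = (57 + 60 + 58 + 60 + 63 + 60 + 61 + 56 + 57 + 65)/10 = 59.7000
Σ_{t=1}^{9}(x_t−x̄)(x_{t+1}−x̄) = -8.5900
γ_1 = -8.5900 / 10 = -0.859

-0.859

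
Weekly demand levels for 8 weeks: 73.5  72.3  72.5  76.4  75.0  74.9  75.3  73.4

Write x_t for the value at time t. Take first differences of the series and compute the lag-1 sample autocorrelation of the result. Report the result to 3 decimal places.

-0.247

First differences Δx: -1.2, 0.2, 3.9, -1.4, -0.1, 0.4, -1.9
Mean of differences = -0.0143
Numerator Σ(Δx_t−Δx̄)(Δx_{t+1}−Δx̄) = -5.5373
Denominator Σ(Δx_t−Δx̄)² = 22.4286
r_1(Δx) = -5.5373 / 22.4286 = -0.247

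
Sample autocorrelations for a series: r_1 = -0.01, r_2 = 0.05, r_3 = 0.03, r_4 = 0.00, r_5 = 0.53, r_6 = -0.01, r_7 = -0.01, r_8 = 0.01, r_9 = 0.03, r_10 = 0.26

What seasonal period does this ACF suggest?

The largest autocorrelation is r_5 = 0.53, with a weaker echo at lag 10 (0.26); the remaining lags stay at or below 0.05.
The dominant spike at lag 5 indicates a seasonal period of 5.

5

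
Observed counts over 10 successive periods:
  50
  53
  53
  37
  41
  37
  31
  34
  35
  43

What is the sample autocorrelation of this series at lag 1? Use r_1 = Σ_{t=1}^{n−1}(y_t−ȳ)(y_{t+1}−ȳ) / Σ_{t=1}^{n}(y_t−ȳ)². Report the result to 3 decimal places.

0.589

Mean ȳ = (50 + 53 + 53 + 37 + 41 + 37 + 31 + 34 + 35 + 43)/10 = 41.4000
Numerator Σ_{t=1}^{9}(y_t−ȳ)(y_{t+1}−ȳ) = 346.6400
Denominator Σ(y_t−ȳ)² = 588.4000
r_1 = 346.6400 / 588.4000 = 0.589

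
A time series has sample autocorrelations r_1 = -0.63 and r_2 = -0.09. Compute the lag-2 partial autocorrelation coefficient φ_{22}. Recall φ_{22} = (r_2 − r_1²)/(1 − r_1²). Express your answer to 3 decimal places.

-0.807

φ_{22} = (r_2 − r_1²) / (1 − r_1²)
r_1² = (-0.63)² = 0.3969
Numerator = -0.09 − 0.3969 = -0.4869; denominator = 1 − 0.3969 = 0.6031
φ_{22} = -0.4869 / 0.6031 = -0.807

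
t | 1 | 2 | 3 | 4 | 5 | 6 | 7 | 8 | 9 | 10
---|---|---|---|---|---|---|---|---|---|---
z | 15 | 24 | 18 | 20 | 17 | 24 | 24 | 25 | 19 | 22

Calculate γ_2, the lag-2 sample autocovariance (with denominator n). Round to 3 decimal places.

2.232

Mean z̄ = (15 + 24 + 18 + 20 + 17 + 24 + 24 + 25 + 19 + 22)/10 = 20.8000
Σ_{t=1}^{8}(z_t−z̄)(z_{t+2}−z̄) = 22.3200
γ_2 = 22.3200 / 10 = 2.232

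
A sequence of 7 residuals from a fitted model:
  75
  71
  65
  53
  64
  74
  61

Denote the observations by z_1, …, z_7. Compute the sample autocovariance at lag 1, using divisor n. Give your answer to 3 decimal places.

Mean z̄ = (75 + 71 + 65 + 53 + 64 + 74 + 61)/7 = 66.1429
Σ_{t=1}^{6}(z_t−z̄)(z_{t+1}−z̄) = 23.4082
γ_1 = 23.4082 / 7 = 3.344

3.344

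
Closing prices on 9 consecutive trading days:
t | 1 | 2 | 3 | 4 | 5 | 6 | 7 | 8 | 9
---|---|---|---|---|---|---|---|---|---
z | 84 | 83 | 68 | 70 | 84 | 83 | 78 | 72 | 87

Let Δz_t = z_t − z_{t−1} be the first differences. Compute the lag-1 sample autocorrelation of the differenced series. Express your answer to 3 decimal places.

-0.073

First differences Δz: -1, -15, 2, 14, -1, -5, -6, 15
Mean of differences = 0.3750
Numerator Σ(Δz_t−Δz̄)(Δz_{t+1}−Δz̄) = -52.0156
Denominator Σ(Δz_t−Δz̄)² = 711.8750
r_1(Δz) = -52.0156 / 711.8750 = -0.073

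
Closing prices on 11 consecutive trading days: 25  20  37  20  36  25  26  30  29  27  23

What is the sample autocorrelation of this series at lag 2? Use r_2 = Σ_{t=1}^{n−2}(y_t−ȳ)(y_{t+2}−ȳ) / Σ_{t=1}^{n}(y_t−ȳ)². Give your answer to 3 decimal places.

Mean ȳ = (25 + 20 + 37 + 20 + 36 + 25 + 26 + 30 + 29 + 27 + 23)/11 = 27.0909
Numerator Σ_{t=1}^{9}(y_t−ȳ)(y_{t+2}−ȳ) = 106.7107
Denominator Σ(y_t−ȳ)² = 316.9091
r_2 = 106.7107 / 316.9091 = 0.337

0.337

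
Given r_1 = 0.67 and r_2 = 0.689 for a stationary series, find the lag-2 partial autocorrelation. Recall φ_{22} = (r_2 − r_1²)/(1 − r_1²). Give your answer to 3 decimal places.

φ_{22} = (r_2 − r_1²) / (1 − r_1²)
r_1² = (0.67)² = 0.4489
Numerator = 0.689 − 0.4489 = 0.2401; denominator = 1 − 0.4489 = 0.5511
φ_{22} = 0.2401 / 0.5511 = 0.436

0.436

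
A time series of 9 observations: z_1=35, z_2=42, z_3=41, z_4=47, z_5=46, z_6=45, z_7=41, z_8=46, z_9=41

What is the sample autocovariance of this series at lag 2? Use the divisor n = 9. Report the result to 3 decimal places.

Mean z̄ = (35 + 42 + 41 + 47 + 46 + 45 + 41 + 46 + 41)/9 = 42.6667
Σ_{t=1}^{7}(z_t−z̄)(z_{t+2}−z̄) = 19.4444
γ_2 = 19.4444 / 9 = 2.160

2.160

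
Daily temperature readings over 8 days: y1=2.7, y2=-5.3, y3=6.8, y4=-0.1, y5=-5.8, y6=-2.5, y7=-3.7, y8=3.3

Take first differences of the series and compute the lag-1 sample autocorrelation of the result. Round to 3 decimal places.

-0.490

First differences Δy: -8.0, 12.1, -6.9, -5.7, 3.3, -1.2, 7.0
Mean of differences = 0.0857
Numerator Σ(Δy_t−Δȳ)(Δy_{t+1}−Δȳ) = -172.2745
Denominator Σ(Δy_t−Δȳ)² = 351.7886
r_1(Δy) = -172.2745 / 351.7886 = -0.490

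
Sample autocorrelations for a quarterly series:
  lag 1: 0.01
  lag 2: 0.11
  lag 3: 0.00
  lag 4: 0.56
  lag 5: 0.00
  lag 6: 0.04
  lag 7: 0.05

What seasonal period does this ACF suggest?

4

The largest autocorrelation is r_4 = 0.56; the remaining lags stay at or below 0.11.
The dominant spike at lag 4 indicates a seasonal period of 4.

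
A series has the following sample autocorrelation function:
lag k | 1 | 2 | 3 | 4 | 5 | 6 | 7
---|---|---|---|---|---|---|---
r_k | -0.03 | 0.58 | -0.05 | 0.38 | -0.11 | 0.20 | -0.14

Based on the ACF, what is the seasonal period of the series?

The largest autocorrelation is r_2 = 0.58, with weaker echoes at lags 4 (0.38) and 6 (0.20); the remaining lags stay at or below -0.03.
The dominant spike at lag 2 indicates a seasonal period of 2.

2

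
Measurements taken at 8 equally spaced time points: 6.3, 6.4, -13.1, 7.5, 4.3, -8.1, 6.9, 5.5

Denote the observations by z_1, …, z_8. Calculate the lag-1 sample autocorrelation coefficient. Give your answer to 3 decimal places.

-0.395

Mean z̄ = (6.3 + 6.4 − 13.1 + 7.5 + 4.3 − 8.1 + 6.9 + 5.5)/8 = 1.9625
Σ(z_t−z̄)(z_{t+1}−z̄) = (19.2477) + (-66.8398) + (-83.4086) + (12.9439) + (-23.5211) + (-49.6836) + (17.4664) = -173.7952
Denominator Σ(z_t−z̄)² = 439.6588
r_1 = -173.7952 / 439.6588 = -0.395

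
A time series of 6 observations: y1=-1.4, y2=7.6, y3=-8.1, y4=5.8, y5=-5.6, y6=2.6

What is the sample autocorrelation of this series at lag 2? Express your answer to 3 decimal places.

0.590

Mean ȳ = (-1.4 + 7.6 − 8.1 + 5.8 − 5.6 + 2.6)/6 = 0.1500
Deviations from mean: -1.5500, 7.4500, -8.2500, 5.6500, -5.7500, 2.4500
Σ(y_t−ȳ)(y_{t+2}−ȳ) = (12.7875) + (42.0925) + (47.4375) + (13.8425) = 116.1600
Denominator Σ(y_t−ȳ)² = 196.9550
r_2 = 116.1600 / 196.9550 = 0.590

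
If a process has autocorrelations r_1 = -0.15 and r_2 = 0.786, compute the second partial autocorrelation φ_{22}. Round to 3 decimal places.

φ_{22} = (r_2 − r_1²) / (1 − r_1²)
r_1² = (-0.15)² = 0.0225
Numerator = 0.786 − 0.0225 = 0.7635; denominator = 1 − 0.0225 = 0.9775
φ_{22} = 0.7635 / 0.9775 = 0.781

0.781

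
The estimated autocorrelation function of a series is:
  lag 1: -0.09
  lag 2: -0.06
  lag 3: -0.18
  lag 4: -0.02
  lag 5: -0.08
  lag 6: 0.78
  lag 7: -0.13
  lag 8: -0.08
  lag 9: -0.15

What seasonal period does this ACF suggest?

The largest autocorrelation is r_6 = 0.78; the remaining lags stay at or below -0.02.
The dominant spike at lag 6 indicates a seasonal period of 6.

6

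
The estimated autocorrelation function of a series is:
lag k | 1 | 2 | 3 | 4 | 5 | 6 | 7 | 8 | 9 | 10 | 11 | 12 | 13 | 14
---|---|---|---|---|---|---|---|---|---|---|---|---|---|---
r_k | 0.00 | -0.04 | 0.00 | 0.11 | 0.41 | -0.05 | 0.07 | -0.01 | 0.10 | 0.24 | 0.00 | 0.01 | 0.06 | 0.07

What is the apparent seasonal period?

The largest autocorrelation is r_5 = 0.41, with a weaker echo at lag 10 (0.24); the remaining lags stay at or below 0.11.
The dominant spike at lag 5 indicates a seasonal period of 5.

5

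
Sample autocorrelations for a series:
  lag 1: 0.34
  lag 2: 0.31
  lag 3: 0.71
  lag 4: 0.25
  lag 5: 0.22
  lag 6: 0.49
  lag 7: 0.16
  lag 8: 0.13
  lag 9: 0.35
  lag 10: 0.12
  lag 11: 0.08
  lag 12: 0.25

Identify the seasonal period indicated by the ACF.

3

The largest autocorrelation is r_3 = 0.71, with weaker echoes at lags 6 (0.49) and 9 (0.35); the remaining lags stay at or below 0.34. The elevated value at lag 1 (0.34), dropping to 0.31 at lag 2, reflects decaying short-term dependence rather than seasonality.
The dominant spike at lag 3 indicates a seasonal period of 3.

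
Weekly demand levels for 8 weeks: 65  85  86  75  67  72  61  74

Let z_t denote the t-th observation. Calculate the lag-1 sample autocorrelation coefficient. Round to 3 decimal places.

Mean z̄ = (65 + 85 + 86 + 75 + 67 + 72 + 61 + 74)/8 = 73.1250
Deviations from mean: -8.1250, 11.8750, 12.8750, 1.8750, -6.1250, -1.1250, -12.1250, 0.8750
Numerator Σ_{t=1}^{7}(z_t−z̄)(z_{t+1}−z̄) = 78.9844
Denominator Σ(z_t−z̄)² = 562.8750
r_1 = 78.9844 / 562.8750 = 0.140

0.140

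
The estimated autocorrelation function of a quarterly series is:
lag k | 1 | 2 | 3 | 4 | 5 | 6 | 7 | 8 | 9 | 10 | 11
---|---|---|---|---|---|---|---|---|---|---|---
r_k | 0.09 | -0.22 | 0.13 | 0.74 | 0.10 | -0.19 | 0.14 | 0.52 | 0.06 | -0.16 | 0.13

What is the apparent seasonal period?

4

The largest autocorrelation is r_4 = 0.74, with a weaker echo at lag 8 (0.52); the remaining lags stay at or below 0.14.
The dominant spike at lag 4 indicates a seasonal period of 4.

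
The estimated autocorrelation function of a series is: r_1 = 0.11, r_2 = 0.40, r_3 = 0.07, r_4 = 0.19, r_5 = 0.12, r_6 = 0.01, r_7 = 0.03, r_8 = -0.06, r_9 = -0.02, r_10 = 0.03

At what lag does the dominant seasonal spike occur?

The largest autocorrelation is r_2 = 0.40, with a weaker echo at lag 4 (0.19); the remaining lags stay at or below 0.12.
The dominant spike at lag 2 indicates a seasonal period of 2.

2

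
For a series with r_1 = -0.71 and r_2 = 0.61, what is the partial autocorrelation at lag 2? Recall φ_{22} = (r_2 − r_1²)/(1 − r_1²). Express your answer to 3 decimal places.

0.214

φ_{22} = (r_2 − r_1²) / (1 − r_1²)
r_1² = (-0.71)² = 0.5041
Numerator = 0.61 − 0.5041 = 0.1059; denominator = 1 − 0.5041 = 0.4959
φ_{22} = 0.1059 / 0.4959 = 0.214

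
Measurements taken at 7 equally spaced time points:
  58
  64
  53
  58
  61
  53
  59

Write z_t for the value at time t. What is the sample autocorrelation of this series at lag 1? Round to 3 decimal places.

-0.521

Mean z̄ = (58 + 64 + 53 + 58 + 61 + 53 + 59)/7 = 58.0000
Deviations from mean: 0.0000, 6.0000, -5.0000, 0.0000, 3.0000, -5.0000, 1.0000
Numerator Σ_{t=1}^{6}(z_t−z̄)(z_{t+1}−z̄) = -50.0000
Denominator Σ(z_t−z̄)² = 96.0000
r_1 = -50.0000 / 96.0000 = -0.521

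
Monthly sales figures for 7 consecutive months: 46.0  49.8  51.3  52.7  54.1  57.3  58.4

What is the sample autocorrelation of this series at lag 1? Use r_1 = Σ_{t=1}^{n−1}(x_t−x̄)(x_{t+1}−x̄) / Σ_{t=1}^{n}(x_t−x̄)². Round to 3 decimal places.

Mean x̄ = (46.0 + 49.8 + 51.3 + 52.7 + 54.1 + 57.3 + 58.4)/7 = 52.8000
Σ(x_t−x̄)(x_{t+1}−x̄) = (20.4000) + (4.5000) + (0.1500) + (-0.1300) + (5.8500) + (25.2000) = 55.9700
Denominator Σ(x_t−x̄)² = 110.8000
r_1 = 55.9700 / 110.8000 = 0.505

0.505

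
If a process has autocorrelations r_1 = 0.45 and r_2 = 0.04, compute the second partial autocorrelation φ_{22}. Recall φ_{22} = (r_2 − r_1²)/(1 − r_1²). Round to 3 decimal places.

φ_{22} = (r_2 − r_1²) / (1 − r_1²)
r_1² = (0.45)² = 0.2025
Numerator = 0.04 − 0.2025 = -0.1625; denominator = 1 − 0.2025 = 0.7975
φ_{22} = -0.1625 / 0.7975 = -0.204

-0.204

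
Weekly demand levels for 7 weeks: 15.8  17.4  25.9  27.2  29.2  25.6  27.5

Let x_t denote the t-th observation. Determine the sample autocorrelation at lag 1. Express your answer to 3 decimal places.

Mean x̄ = (15.8 + 17.4 + 25.9 + 27.2 + 29.2 + 25.6 + 27.5)/7 = 24.0857
Deviations from mean: -8.2857, -6.6857, 1.8143, 3.1143, 5.1143, 1.5143, 3.4143
Numerator Σ_{t=1}^{6}(x_t−x̄)(x_{t+1}−x̄) = 77.7584
Denominator Σ(x_t−x̄)² = 166.4486
r_1 = 77.7584 / 166.4486 = 0.467

0.467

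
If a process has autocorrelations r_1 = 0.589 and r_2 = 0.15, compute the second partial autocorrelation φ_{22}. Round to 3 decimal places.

-0.302

φ_{22} = (r_2 − r_1²) / (1 − r_1²)
r_1² = (0.589)² = 0.346921
Numerator = 0.15 − 0.3469 = -0.1969; denominator = 1 − 0.3469 = 0.6531
φ_{22} = -0.1969 / 0.6531 = -0.302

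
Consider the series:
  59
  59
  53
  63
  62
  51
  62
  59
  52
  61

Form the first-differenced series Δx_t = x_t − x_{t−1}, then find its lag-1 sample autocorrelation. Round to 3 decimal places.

-0.490

First differences Δx: 0, -6, 10, -1, -11, 11, -3, -7, 9
Mean of differences = 0.2222
Numerator Σ(Δx_t−Δx̄)(Δx_{t+1}−Δx̄) = -253.4938
Denominator Σ(Δx_t−Δx̄)² = 517.5556
r_1(Δx) = -253.4938 / 517.5556 = -0.490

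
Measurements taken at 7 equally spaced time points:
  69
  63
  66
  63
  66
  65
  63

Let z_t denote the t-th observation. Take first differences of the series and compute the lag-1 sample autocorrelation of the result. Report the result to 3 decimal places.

-0.581

First differences Δz: -6, 3, -3, 3, -1, -2
Mean of differences = -1.0000
Numerator Σ(Δz_t−Δz̄)(Δz_{t+1}−Δz̄) = -36.0000
Denominator Σ(Δz_t−Δz̄)² = 62.0000
r_1(Δz) = -36.0000 / 62.0000 = -0.581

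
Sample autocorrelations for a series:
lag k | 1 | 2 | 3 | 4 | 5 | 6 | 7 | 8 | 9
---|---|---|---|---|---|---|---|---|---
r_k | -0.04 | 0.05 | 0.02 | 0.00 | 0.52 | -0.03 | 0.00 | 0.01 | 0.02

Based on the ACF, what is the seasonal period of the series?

5

The largest autocorrelation is r_5 = 0.52; the remaining lags stay at or below 0.05.
The dominant spike at lag 5 indicates a seasonal period of 5.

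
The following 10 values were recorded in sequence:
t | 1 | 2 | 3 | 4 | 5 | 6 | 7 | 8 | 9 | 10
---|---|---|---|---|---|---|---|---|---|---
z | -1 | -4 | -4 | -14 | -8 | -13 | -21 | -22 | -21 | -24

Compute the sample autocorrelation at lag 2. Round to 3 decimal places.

0.402

Mean z̄ = (-1 − 4 − 4 − 14 − 8 − 13 − 21 − 22 − 21 − 24)/10 = -13.2000
Numerator Σ_{t=1}^{8}(z_t−z̄)(z_{t+2}−z̄) = 266.1200
Denominator Σ(z_t−z̄)² = 661.6000
r_2 = 266.1200 / 661.6000 = 0.402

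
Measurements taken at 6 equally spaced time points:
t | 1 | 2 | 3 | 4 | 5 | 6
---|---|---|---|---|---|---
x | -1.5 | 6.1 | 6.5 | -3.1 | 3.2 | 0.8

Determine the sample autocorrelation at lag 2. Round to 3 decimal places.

-0.321

Mean x̄ = (-1.5 + 6.1 + 6.5 − 3.1 + 3.2 + 0.8)/6 = 2.0000
Deviations from mean: -3.5000, 4.1000, 4.5000, -5.1000, 1.2000, -1.2000
Σ(x_t−x̄)(x_{t+2}−x̄) = (-15.7500) + (-20.9100) + (5.4000) + (6.1200) = -25.1400
Denominator Σ(x_t−x̄)² = 78.2000
r_2 = -25.1400 / 78.2000 = -0.321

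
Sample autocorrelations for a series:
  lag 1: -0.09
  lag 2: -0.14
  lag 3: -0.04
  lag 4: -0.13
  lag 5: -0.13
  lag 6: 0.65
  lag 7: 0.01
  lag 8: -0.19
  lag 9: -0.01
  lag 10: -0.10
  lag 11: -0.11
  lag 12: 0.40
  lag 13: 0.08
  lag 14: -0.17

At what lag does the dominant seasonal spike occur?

6

The largest autocorrelation is r_6 = 0.65, with a weaker echo at lag 12 (0.40); the remaining lags stay at or below 0.08.
The dominant spike at lag 6 indicates a seasonal period of 6.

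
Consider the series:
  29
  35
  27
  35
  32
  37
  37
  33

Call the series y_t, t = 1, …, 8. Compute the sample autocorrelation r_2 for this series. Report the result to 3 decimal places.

0.410

Mean ȳ = (29 + 35 + 27 + 35 + 32 + 37 + 37 + 33)/8 = 33.1250
Σ(y_t−ȳ)(y_{t+2}−ȳ) = (25.2656) + (3.5156) + (6.8906) + (7.2656) + (-4.3594) + (-0.4844) = 38.0938
Denominator Σ(y_t−ȳ)² = 92.8750
r_2 = 38.0938 / 92.8750 = 0.410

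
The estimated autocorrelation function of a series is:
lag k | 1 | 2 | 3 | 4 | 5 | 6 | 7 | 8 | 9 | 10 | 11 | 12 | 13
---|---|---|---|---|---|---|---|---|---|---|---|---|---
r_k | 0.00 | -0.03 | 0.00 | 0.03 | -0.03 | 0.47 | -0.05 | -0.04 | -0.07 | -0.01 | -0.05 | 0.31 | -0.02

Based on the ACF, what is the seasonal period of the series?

The largest autocorrelation is r_6 = 0.47, with a weaker echo at lag 12 (0.31); the remaining lags stay at or below 0.03.
The dominant spike at lag 6 indicates a seasonal period of 6.

6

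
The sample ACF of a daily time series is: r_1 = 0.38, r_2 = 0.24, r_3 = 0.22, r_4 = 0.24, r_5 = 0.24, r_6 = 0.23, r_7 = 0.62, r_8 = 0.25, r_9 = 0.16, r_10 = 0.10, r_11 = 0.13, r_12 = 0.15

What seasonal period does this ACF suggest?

7

The largest autocorrelation is r_7 = 0.62; the remaining lags stay at or below 0.38. The elevated value at lag 1 (0.38), dropping to 0.24 at lag 2, reflects decaying short-term dependence rather than seasonality.
The dominant spike at lag 7 indicates a seasonal period of 7.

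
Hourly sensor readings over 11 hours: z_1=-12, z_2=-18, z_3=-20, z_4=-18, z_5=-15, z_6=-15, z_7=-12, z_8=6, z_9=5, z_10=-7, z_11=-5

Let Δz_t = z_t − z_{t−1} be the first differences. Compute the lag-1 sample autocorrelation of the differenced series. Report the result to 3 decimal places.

0.056

First differences Δz: -6, -2, 2, 3, 0, 3, 18, -1, -12, 2
Mean of differences = 0.7000
Numerator Σ(Δz_t−Δz̄)(Δz_{t+1}−Δz̄) = 29.8100
Denominator Σ(Δz_t−Δz̄)² = 530.1000
r_1(Δz) = 29.8100 / 530.1000 = 0.056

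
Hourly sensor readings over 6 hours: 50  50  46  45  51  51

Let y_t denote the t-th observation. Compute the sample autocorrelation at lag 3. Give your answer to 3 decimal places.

-0.232

Mean ȳ = (50 + 50 + 46 + 45 + 51 + 51)/6 = 48.8333
Deviations from mean: 1.1667, 1.1667, -2.8333, -3.8333, 2.1667, 2.1667
Numerator Σ_{t=1}^{3}(y_t−ȳ)(y_{t+3}−ȳ) = -8.0833
Denominator Σ(y_t−ȳ)² = 34.8333
r_3 = -8.0833 / 34.8333 = -0.232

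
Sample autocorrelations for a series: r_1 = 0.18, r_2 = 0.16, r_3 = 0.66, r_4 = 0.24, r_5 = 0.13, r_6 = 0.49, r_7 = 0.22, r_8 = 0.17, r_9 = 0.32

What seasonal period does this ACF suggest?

The largest autocorrelation is r_3 = 0.66, with weaker echoes at lags 6 (0.49) and 9 (0.32); the remaining lags stay at or below 0.24.
The dominant spike at lag 3 indicates a seasonal period of 3.

3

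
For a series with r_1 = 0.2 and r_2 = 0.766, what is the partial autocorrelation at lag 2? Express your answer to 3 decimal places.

0.756

φ_{22} = (r_2 − r_1²) / (1 − r_1²)
r_1² = (0.2)² = 0.04
Numerator = 0.766 − 0.0400 = 0.7260; denominator = 1 − 0.0400 = 0.9600
φ_{22} = 0.7260 / 0.9600 = 0.756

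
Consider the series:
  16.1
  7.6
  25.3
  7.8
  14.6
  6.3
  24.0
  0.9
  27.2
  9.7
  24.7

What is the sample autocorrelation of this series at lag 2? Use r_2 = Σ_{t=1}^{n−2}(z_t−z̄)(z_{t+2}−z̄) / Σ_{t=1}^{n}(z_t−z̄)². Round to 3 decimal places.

0.649

Mean z̄ = (16.1 + 7.6 + 25.3 + 7.8 + 14.6 + 6.3 + 24.0 + 0.9 + 27.2 + 9.7 + 24.7)/11 = 14.9273
Numerator Σ_{t=1}^{9}(z_t−z̄)(z_{t+2}−z̄) = 545.1394
Denominator Σ(z_t−z̄)² = 840.5218
r_2 = 545.1394 / 840.5218 = 0.649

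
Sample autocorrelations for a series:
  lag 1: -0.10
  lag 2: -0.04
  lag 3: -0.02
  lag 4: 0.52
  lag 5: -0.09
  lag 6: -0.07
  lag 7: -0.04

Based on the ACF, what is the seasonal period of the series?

4

The largest autocorrelation is r_4 = 0.52; the remaining lags stay at or below -0.02.
The dominant spike at lag 4 indicates a seasonal period of 4.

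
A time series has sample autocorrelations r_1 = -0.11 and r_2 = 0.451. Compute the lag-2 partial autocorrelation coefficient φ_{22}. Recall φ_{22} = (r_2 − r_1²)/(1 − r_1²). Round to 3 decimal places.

0.444

φ_{22} = (r_2 − r_1²) / (1 − r_1²)
r_1² = (-0.11)² = 0.0121
Numerator = 0.451 − 0.0121 = 0.4389; denominator = 1 − 0.0121 = 0.9879
φ_{22} = 0.4389 / 0.9879 = 0.444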